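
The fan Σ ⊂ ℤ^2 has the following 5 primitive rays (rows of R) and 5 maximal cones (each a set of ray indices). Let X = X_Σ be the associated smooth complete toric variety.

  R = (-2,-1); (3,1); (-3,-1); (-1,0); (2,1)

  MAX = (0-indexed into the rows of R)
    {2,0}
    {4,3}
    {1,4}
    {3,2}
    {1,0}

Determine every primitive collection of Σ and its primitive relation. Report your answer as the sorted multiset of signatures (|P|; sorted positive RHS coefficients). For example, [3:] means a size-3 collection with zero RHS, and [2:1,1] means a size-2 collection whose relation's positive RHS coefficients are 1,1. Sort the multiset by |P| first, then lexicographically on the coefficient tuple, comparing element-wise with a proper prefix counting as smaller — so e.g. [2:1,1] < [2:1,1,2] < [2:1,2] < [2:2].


Primitive collections (5):

  {0,4}:  v_{0} + v_{4} = 0  ⇒ sig = [2:]
  {1,2}:  v_{1} + v_{2} = 0  ⇒ sig = [2:]
  {0,3}:  v_{0} + v_{3} = v_{2}  ⇒ sig = [2:1]
  {1,3}:  v_{1} + v_{3} = v_{4}  ⇒ sig = [2:1]
  {2,4}:  v_{2} + v_{4} = v_{3}  ⇒ sig = [2:1]

Hence PRS(X_Σ) =
    [2:]
    [2:]
    [2:1]
    [2:1]
    [2:1]


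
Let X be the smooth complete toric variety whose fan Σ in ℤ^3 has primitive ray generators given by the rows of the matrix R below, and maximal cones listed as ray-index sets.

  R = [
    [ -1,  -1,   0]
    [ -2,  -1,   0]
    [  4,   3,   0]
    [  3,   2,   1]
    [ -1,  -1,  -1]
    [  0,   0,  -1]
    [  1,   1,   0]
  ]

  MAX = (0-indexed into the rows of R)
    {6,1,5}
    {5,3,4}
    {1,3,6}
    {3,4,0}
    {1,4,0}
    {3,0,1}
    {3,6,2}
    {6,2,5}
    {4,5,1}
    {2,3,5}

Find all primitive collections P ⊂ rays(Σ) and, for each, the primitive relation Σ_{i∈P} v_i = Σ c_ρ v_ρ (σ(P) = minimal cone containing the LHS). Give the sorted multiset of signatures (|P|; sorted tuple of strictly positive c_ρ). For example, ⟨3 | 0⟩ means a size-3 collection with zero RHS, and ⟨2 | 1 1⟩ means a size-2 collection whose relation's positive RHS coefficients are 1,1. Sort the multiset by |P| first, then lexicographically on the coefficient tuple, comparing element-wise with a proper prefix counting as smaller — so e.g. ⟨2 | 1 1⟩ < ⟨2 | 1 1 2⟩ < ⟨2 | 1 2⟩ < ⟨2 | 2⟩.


The 9 primitive collections of Σ (r=7, n=3):

  • {0,6}:  v_{0} + v_{6} = 0  →  sig = ⟨2 | 0⟩
  • {0,5}:  v_{0} + v_{5} = v_{4}  →  sig = ⟨2 | 1⟩
  • {4,6}:  v_{4} + v_{6} = v_{5}  →  sig = ⟨2 | 1⟩
  • {0,2}:  v_{0} + v_{2} = v_{3} + v_{5}  →  sig = ⟨2 | 1 1⟩
  • {2,4}:  v_{2} + v_{4} = v_{3} + 2·v_{5}  →  sig = ⟨2 | 1 2⟩
  • {1,2}:  v_{1} + v_{2} = 2·v_{6}  →  sig = ⟨2 | 2⟩
  • {1,3,4}:  v_{1} + v_{3} + v_{4} = 0  →  sig = ⟨3 | 0⟩
  • {1,3,5}:  v_{1} + v_{3} + v_{5} = v_{6}  →  sig = ⟨3 | 1⟩
  • {3,5,6}:  v_{3} + v_{5} + v_{6} = v_{2}  →  sig = ⟨3 | 1⟩

Sorted signature multiset PRS(X):
{ ⟨2 | 0⟩,  ⟨2 | 1⟩ ×2,  ⟨2 | 1 1⟩,  ⟨2 | 1 2⟩,  ⟨2 | 2⟩,  ⟨3 | 0⟩,  ⟨3 | 1⟩ ×2 }


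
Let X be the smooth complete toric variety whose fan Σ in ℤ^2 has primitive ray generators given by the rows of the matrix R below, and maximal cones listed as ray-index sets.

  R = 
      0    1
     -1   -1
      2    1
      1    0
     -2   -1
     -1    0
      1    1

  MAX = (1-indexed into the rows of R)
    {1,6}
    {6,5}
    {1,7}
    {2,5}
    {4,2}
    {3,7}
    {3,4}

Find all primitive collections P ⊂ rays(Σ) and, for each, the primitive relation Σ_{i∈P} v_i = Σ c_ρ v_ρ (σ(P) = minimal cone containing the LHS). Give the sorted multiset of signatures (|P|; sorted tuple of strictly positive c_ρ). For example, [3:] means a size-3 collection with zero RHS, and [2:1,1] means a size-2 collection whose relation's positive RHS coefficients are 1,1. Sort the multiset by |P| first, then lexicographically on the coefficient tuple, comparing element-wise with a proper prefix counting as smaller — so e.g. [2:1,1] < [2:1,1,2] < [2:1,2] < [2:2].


Σ has 14 primitive collections:

  P={2,7}:  v_{2} + v_{7} = 0  ⇒ sig = [2:]
  P={3,5}:  v_{3} + v_{5} = 0  ⇒ sig = [2:]
  P={4,6}:  v_{4} + v_{6} = 0  ⇒ sig = [2:]
  P={1,2}:  v_{1} + v_{2} = v_{6}  ⇒ sig = [2:1]
  P={1,4}:  v_{1} + v_{4} = v_{7}  ⇒ sig = [2:1]
  P={2,3}:  v_{2} + v_{3} = v_{4}  ⇒ sig = [2:1]
  P={2,6}:  v_{2} + v_{6} = v_{5}  ⇒ sig = [2:1]
  P={3,6}:  v_{3} + v_{6} = v_{7}  ⇒ sig = [2:1]
  P={4,5}:  v_{4} + v_{5} = v_{2}  ⇒ sig = [2:1]
  P={4,7}:  v_{4} + v_{7} = v_{3}  ⇒ sig = [2:1]
  P={5,7}:  v_{5} + v_{7} = v_{6}  ⇒ sig = [2:1]
  P={6,7}:  v_{6} + v_{7} = v_{1}  ⇒ sig = [2:1]
  P={1,3}:  v_{1} + v_{3} = 2·v_{7}  ⇒ sig = [2:2]
  P={1,5}:  v_{1} + v_{5} = 2·v_{6}  ⇒ sig = [2:2]

Signatures (|P|; sorted positive RHS coefficients), sorted:
{ [2:] ×3,  [2:1] ×9,  [2:2] ×2 }


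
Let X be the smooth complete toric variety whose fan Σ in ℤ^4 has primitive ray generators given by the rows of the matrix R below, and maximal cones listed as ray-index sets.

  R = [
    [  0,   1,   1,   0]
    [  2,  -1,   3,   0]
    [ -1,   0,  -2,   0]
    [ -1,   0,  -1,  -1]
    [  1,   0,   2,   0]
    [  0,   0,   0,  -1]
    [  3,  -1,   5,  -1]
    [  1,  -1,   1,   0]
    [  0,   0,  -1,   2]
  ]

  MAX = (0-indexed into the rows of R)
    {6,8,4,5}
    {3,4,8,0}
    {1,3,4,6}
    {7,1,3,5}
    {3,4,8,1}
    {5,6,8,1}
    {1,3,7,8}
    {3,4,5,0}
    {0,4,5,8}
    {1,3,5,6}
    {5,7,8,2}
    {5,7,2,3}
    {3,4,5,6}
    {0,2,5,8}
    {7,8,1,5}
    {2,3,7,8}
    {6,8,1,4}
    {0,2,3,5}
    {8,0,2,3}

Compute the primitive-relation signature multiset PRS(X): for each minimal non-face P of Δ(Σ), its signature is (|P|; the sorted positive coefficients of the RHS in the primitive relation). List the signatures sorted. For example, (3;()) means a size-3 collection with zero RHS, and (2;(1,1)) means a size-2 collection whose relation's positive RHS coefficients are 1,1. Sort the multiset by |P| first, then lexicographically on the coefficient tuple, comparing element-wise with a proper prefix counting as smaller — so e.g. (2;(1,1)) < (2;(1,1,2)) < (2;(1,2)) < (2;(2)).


Primitive collections (11):

  P = {2,4}:  v_{2} + v_{4} = 0  →  sig = (2;())
  P = {0,7}:  v_{0} + v_{7} = v_{4}  →  sig = (2;(1))
  P = {1,2}:  v_{1} + v_{2} = v_{7}  →  sig = (2;(1))
  P = {4,7}:  v_{4} + v_{7} = v_{1}  →  sig = (2;(1))
  P = {2,6}:  v_{2} + v_{6} = v_{1} + v_{5}  →  sig = (2;(1,1))
  P = {6,7}:  v_{6} + v_{7} = 2·v_{1} + v_{5}  →  sig = (2;(1,2))
  P = {0,6}:  v_{0} + v_{6} = 3·v_{4} + v_{5}  →  sig = (2;(1,3))
  P = {0,1}:  v_{0} + v_{1} = 2·v_{4}  →  sig = (2;(2))
  P = {1,4,5}:  v_{1} + v_{4} + v_{5} = v_{6}  →  sig = (3;(1))
  P = {3,5,8}:  v_{3} + v_{5} + v_{8} = v_{2}  →  sig = (3;(1))
  P = {3,6,8}:  v_{3} + v_{6} + v_{8} = v_{1}  →  sig = (3;(1))

Sorted signature multiset PRS(X):
{ (2;()),  (2;(1)) ×3,  (2;(1,1)),  (2;(1,2)),  (2;(1,3)),  (2;(2)),  (3;(1)) ×3 }


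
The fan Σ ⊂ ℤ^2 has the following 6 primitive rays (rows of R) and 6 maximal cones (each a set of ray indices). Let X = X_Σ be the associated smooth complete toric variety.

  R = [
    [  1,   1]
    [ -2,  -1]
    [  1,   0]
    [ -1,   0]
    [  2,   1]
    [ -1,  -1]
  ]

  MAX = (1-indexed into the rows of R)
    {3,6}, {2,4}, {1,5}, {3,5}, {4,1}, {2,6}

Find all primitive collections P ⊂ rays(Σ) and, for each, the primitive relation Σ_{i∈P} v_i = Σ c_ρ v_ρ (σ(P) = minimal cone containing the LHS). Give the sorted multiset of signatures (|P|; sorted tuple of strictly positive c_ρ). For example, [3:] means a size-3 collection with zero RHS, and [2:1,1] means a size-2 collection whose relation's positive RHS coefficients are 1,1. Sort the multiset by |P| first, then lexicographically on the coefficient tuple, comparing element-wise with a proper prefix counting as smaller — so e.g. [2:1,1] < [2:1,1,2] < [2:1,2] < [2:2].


Σ has 9 primitive collections:

  P = {1,6}:  v_{1} + v_{6} = 0  →  sig = [2:]
  P = {2,5}:  v_{2} + v_{5} = 0  →  sig = [2:]
  P = {3,4}:  v_{3} + v_{4} = 0  →  sig = [2:]
  P = {1,2}:  v_{1} + v_{2} = v_{4}  →  sig = [2:1]
  P = {1,3}:  v_{1} + v_{3} = v_{5}  →  sig = [2:1]
  P = {2,3}:  v_{2} + v_{3} = v_{6}  →  sig = [2:1]
  P = {4,5}:  v_{4} + v_{5} = v_{1}  →  sig = [2:1]
  P = {4,6}:  v_{4} + v_{6} = v_{2}  →  sig = [2:1]
  P = {5,6}:  v_{5} + v_{6} = v_{3}  →  sig = [2:1]

Hence PRS(X_Σ) =
[[2:], [2:], [2:], [2:1], [2:1], [2:1], [2:1], [2:1], [2:1]]


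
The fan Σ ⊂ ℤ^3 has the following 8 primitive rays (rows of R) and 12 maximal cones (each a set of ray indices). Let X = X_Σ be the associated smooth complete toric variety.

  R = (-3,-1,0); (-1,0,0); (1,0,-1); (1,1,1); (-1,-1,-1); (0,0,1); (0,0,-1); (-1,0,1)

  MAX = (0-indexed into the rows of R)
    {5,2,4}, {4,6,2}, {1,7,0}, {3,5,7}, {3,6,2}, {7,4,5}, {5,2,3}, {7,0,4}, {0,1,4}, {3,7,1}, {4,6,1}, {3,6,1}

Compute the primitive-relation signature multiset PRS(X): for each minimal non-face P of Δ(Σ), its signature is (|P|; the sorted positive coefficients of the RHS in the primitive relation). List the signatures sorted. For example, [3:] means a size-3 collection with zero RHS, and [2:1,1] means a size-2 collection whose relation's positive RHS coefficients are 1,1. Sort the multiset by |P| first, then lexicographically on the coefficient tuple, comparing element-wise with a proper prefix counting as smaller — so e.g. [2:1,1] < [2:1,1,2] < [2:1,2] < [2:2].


Σ has 11 primitive collections:

  • {2,7}:  v_{2} + v_{7} = 0  →  sig = [2:]
  • {3,4}:  v_{3} + v_{4} = 0  →  sig = [2:]
  • {5,6}:  v_{5} + v_{6} = 0  →  sig = [2:]
  • {1,2}:  v_{1} + v_{2} = v_{6}  →  sig = [2:1]
  • {1,5}:  v_{1} + v_{5} = v_{7}  →  sig = [2:1]
  • {6,7}:  v_{6} + v_{7} = v_{1}  →  sig = [2:1]
  • {0,2}:  v_{0} + v_{2} = v_{1} + v_{4}  →  sig = [2:1,1]
  • {0,3}:  v_{0} + v_{3} = v_{1} + v_{7}  →  sig = [2:1,1]
  • {0,5}:  v_{0} + v_{5} = v_{4} + 2·v_{7}  →  sig = [2:1,2]
  • {0,6}:  v_{0} + v_{6} = 2·v_{1} + v_{4}  →  sig = [2:1,2]
  • {1,4,7}:  v_{1} + v_{4} + v_{7} = v_{0}  →  sig = [3:1]

Signatures (|P|; sorted positive RHS coefficients), sorted:
    |P|=2: 10 collections, coeffs (), (), (), (1), (1), (1), (1,1), (1,1), (1,2), (1,2)
    |P|=3: 1 collection, coeffs (1)


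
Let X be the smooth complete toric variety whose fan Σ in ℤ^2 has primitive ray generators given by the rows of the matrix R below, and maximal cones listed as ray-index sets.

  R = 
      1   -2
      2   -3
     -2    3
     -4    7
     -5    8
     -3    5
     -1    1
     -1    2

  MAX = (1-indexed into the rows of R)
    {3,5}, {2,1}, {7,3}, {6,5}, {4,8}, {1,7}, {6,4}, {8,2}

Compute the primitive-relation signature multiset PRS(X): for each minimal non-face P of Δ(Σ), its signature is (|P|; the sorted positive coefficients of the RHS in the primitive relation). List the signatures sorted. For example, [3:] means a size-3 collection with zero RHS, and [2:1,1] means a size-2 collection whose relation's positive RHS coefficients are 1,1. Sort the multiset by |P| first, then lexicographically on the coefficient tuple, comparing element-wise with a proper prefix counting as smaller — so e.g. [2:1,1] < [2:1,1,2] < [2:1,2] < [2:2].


Σ has 20 primitive collections:

  • {1,8}:  v_{1} + v_{8} = 0  so sig = [2:]
  • {2,3}:  v_{2} + v_{3} = 0  so sig = [2:]
  • {1,3}:  v_{1} + v_{3} = v_{7}  so sig = [2:1]
  • {1,4}:  v_{1} + v_{4} = v_{6}  so sig = [2:1]
  • {1,6}:  v_{1} + v_{6} = v_{3}  so sig = [2:1]
  • {2,5}:  v_{2} + v_{5} = v_{6}  so sig = [2:1]
  • {2,6}:  v_{2} + v_{6} = v_{8}  so sig = [2:1]
  • {2,7}:  v_{2} + v_{7} = v_{1}  so sig = [2:1]
  • {3,6}:  v_{3} + v_{6} = v_{5}  so sig = [2:1]
  • {3,8}:  v_{3} + v_{8} = v_{6}  so sig = [2:1]
  • {4,7}:  v_{4} + v_{7} = v_{5}  so sig = [2:1]
  • {6,8}:  v_{6} + v_{8} = v_{4}  so sig = [2:1]
  • {7,8}:  v_{7} + v_{8} = v_{3}  so sig = [2:1]
  • {1,5}:  v_{1} + v_{5} = 2·v_{3}  so sig = [2:2]
  • {2,4}:  v_{2} + v_{4} = 2·v_{8}  so sig = [2:2]
  • {3,4}:  v_{3} + v_{4} = 2·v_{6}  so sig = [2:2]
  • {5,8}:  v_{5} + v_{8} = 2·v_{6}  so sig = [2:2]
  • {6,7}:  v_{6} + v_{7} = 2·v_{3}  so sig = [2:2]
  • {4,5}:  v_{4} + v_{5} = 3·v_{6}  so sig = [2:3]
  • {5,7}:  v_{5} + v_{7} = 3·v_{3}  so sig = [2:3]

Hence PRS(X_Σ) =
{ [2:] ×2,  [2:1] ×11,  [2:2] ×5,  [2:3] ×2 }


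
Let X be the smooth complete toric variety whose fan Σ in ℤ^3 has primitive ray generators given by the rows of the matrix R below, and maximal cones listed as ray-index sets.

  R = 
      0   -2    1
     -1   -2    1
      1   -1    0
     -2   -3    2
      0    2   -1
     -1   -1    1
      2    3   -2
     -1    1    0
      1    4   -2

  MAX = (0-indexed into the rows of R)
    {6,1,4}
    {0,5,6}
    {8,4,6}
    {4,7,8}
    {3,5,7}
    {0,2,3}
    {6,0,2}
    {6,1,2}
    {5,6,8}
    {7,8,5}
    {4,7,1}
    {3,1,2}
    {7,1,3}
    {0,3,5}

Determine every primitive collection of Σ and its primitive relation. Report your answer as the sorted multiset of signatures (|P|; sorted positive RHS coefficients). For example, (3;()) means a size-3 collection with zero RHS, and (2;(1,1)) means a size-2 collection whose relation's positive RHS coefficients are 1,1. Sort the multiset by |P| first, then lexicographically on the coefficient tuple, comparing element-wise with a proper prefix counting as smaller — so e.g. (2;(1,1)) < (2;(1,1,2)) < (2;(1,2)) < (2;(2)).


Δ(Σ) — 9 vertices, 15 min non-faces:

  • {0,4}:  v_{0} + v_{4} = 0  →  sig = (2;())
  • {2,7}:  v_{2} + v_{7} = 0  →  sig = (2;())
  • {3,6}:  v_{3} + v_{6} = 0  →  sig = (2;())
  • {0,7}:  v_{0} + v_{7} = v_{5}  →  sig = (2;(1))
  • {1,5}:  v_{1} + v_{5} = v_{3}  →  sig = (2;(1))
  • {1,8}:  v_{1} + v_{8} = v_{4}  →  sig = (2;(1))
  • {2,5}:  v_{2} + v_{5} = v_{0}  →  sig = (2;(1))
  • {2,8}:  v_{2} + v_{8} = v_{6}  →  sig = (2;(1))
  • {3,8}:  v_{3} + v_{8} = v_{7}  →  sig = (2;(1))
  • {4,5}:  v_{4} + v_{5} = v_{7}  →  sig = (2;(1))
  • {6,7}:  v_{6} + v_{7} = v_{8}  →  sig = (2;(1))
  • {0,1}:  v_{0} + v_{1} = v_{2} + v_{3}  →  sig = (2;(1,1))
  • {0,8}:  v_{0} + v_{8} = v_{5} + v_{6}  →  sig = (2;(1,1))
  • {2,4}:  v_{2} + v_{4} = v_{1} + v_{6}  →  sig = (2;(1,1))
  • {3,4}:  v_{3} + v_{4} = v_{1} + v_{7}  →  sig = (2;(1,1))

Hence PRS(X_Σ) =
{ (2;()) ×3,  (2;(1)) ×8,  (2;(1,1)) ×4 }


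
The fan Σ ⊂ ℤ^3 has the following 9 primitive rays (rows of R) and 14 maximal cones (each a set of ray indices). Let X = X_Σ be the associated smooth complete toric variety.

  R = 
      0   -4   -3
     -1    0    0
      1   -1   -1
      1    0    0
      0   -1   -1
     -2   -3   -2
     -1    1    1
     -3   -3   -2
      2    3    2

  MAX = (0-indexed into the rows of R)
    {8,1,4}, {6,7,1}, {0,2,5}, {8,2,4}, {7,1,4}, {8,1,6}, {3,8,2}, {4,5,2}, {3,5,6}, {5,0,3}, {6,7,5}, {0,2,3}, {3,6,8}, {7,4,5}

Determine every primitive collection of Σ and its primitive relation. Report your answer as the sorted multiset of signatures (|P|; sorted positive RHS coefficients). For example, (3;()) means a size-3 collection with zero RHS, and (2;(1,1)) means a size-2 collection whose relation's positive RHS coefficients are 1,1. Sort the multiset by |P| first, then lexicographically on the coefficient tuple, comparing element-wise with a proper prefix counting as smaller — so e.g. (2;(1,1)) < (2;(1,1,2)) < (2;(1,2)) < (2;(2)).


16 minimal non-faces of Δ(Σ) (on 9 rays):

  P={1,3}:  v_{1} + v_{3} = 0  →  sig = (2;())
  P={2,6}:  v_{2} + v_{6} = 0  →  sig = (2;())
  P={5,8}:  v_{5} + v_{8} = 0  →  sig = (2;())
  P={1,2}:  v_{1} + v_{2} = v_{4}  →  sig = (2;(1))
  P={1,5}:  v_{1} + v_{5} = v_{7}  →  sig = (2;(1))
  P={3,4}:  v_{3} + v_{4} = v_{2}  →  sig = (2;(1))
  P={3,7}:  v_{3} + v_{7} = v_{5}  →  sig = (2;(1))
  P={4,6}:  v_{4} + v_{6} = v_{1}  →  sig = (2;(1))
  P={7,8}:  v_{7} + v_{8} = v_{1}  →  sig = (2;(1))
  P={0,1}:  v_{0} + v_{1} = v_{2} + v_{5}  →  sig = (2;(1,1))
  P={0,6}:  v_{0} + v_{6} = v_{3} + v_{5}  →  sig = (2;(1,1))
  P={0,8}:  v_{0} + v_{8} = v_{2} + v_{3}  →  sig = (2;(1,1))
  P={2,7}:  v_{2} + v_{7} = v_{4} + v_{5}  →  sig = (2;(1,1))
  P={0,4}:  v_{0} + v_{4} = 2·v_{2} + v_{5}  →  sig = (2;(1,2))
  P={0,7}:  v_{0} + v_{7} = v_{2} + 2·v_{5}  →  sig = (2;(1,2))
  P={2,3,5}:  v_{2} + v_{3} + v_{5} = v_{0}  →  sig = (3;(1))

Signatures (|P|; sorted positive RHS coefficients), sorted:
{ (2;()) ×3,  (2;(1)) ×6,  (2;(1,1)) ×4,  (2;(1,2)) ×2,  (3;(1)) }


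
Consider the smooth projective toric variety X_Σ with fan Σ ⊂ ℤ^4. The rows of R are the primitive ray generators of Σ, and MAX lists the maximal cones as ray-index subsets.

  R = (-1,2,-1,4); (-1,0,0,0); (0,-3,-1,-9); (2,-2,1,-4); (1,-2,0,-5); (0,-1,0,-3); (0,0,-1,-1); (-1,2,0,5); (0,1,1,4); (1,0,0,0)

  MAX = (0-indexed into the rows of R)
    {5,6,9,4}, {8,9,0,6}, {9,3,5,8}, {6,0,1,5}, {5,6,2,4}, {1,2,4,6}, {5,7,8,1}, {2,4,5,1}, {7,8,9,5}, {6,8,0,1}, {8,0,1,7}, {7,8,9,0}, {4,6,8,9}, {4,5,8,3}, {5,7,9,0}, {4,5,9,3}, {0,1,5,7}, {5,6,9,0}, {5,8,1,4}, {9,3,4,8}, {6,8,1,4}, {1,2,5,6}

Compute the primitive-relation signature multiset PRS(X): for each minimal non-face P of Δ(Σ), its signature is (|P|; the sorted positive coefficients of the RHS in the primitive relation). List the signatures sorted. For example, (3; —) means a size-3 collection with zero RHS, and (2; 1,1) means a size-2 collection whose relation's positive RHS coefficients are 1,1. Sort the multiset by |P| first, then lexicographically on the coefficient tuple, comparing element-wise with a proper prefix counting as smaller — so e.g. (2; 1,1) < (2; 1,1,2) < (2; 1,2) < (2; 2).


17 collections generate NE(X_Σ); each relation:

  {1,9}:  v_{1} + v_{9} = 0 — sig = (2; —)
  {4,7}:  v_{4} + v_{7} = 0 — sig = (2; —)
  {0,3}:  v_{0} + v_{3} = v_{9} — sig = (2; 1)
  {0,4}:  v_{0} + v_{4} = v_{6} — sig = (2; 1)
  {6,7}:  v_{6} + v_{7} = v_{0} — sig = (2; 1)
  {2,8}:  v_{2} + v_{8} = v_{1} + v_{4} — sig = (2; 1,1)
  {3,6}:  v_{3} + v_{6} = v_{4} + v_{9} — sig = (2; 1,1)
  {1,3}:  v_{1} + v_{3} = v_{4} + v_{5} + v_{8} — sig = (2; 1,1,1)
  {2,7}:  v_{2} + v_{7} = v_{1} + v_{5} + v_{6} — sig = (2; 1,1,1)
  {2,9}:  v_{2} + v_{9} = v_{4} + v_{5} + v_{6} — sig = (2; 1,1,1)
  {3,7}:  v_{3} + v_{7} = v_{5} + v_{8} + v_{9} — sig = (2; 1,1,1)
  {0,2}:  v_{0} + v_{2} = v_{1} + v_{5} + 2·v_{6} — sig = (2; 1,1,2)
  {2,3}:  v_{2} + v_{3} = 2·v_{4} + v_{5} — sig = (2; 1,2)
  {5,6,8}:  v_{5} + v_{6} + v_{8} = 0 — sig = (3; —)
  {0,5,8}:  v_{0} + v_{5} + v_{8} = v_{7} — sig = (3; 1)
  {1,4,5,6}:  v_{1} + v_{4} + v_{5} + v_{6} = v_{2} — sig = (4; 1)
  {4,5,8,9}:  v_{4} + v_{5} + v_{8} + v_{9} = v_{3} — sig = (4; 1)

Hence PRS(X_Σ) =
{ (2; —) ×2,  (2; 1) ×3,  (2; 1,1) ×2,  (2; 1,1,1) ×4,  (2; 1,1,2),  (2; 1,2),  (3; —),  (3; 1),  (4; 1) ×2 }


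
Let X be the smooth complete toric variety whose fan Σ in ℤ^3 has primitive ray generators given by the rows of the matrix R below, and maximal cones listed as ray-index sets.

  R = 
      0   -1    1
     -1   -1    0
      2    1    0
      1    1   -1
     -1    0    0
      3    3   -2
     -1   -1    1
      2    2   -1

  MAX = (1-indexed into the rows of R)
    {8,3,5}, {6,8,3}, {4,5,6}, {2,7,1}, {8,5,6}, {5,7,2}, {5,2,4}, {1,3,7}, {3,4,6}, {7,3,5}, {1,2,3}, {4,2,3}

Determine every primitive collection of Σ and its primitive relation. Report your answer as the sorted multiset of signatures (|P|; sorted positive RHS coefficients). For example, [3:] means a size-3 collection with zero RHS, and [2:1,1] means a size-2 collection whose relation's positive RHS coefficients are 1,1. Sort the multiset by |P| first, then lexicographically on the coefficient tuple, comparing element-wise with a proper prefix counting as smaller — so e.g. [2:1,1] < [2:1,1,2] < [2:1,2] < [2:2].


Σ has 14 primitive collections:

  • {4,7}:  v_{4} + v_{7} = 0  so sig = [2:]
  • {1,5}:  v_{1} + v_{5} = v_{7}  so sig = [2:1]
  • {1,8}:  v_{1} + v_{8} = v_{3}  so sig = [2:1]
  • {2,8}:  v_{2} + v_{8} = v_{4}  so sig = [2:1]
  • {4,8}:  v_{4} + v_{8} = v_{6}  so sig = [2:1]
  • {6,7}:  v_{6} + v_{7} = v_{8}  so sig = [2:1]
  • {1,4}:  v_{1} + v_{4} = v_{2} + v_{3}  so sig = [2:1,1]
  • {1,6}:  v_{1} + v_{6} = v_{3} + v_{4}  so sig = [2:1,1]
  • {7,8}:  v_{7} + v_{8} = v_{3} + v_{5}  so sig = [2:1,1]
  • {2,6}:  v_{2} + v_{6} = 2·v_{4}  so sig = [2:2]
  • {2,3,5}:  v_{2} + v_{3} + v_{5} = 0  so sig = [3:]
  • {2,3,7}:  v_{2} + v_{3} + v_{7} = v_{1}  so sig = [3:1]
  • {3,4,5}:  v_{3} + v_{4} + v_{5} = v_{8}  so sig = [3:1]
  • {3,5,6}:  v_{3} + v_{5} + v_{6} = 2·v_{8}  so sig = [3:2]

Signatures (|P|; sorted positive RHS coefficients), sorted:
{ [2:],  [2:1] ×5,  [2:1,1] ×3,  [2:2],  [3:],  [3:1] ×2,  [3:2] }


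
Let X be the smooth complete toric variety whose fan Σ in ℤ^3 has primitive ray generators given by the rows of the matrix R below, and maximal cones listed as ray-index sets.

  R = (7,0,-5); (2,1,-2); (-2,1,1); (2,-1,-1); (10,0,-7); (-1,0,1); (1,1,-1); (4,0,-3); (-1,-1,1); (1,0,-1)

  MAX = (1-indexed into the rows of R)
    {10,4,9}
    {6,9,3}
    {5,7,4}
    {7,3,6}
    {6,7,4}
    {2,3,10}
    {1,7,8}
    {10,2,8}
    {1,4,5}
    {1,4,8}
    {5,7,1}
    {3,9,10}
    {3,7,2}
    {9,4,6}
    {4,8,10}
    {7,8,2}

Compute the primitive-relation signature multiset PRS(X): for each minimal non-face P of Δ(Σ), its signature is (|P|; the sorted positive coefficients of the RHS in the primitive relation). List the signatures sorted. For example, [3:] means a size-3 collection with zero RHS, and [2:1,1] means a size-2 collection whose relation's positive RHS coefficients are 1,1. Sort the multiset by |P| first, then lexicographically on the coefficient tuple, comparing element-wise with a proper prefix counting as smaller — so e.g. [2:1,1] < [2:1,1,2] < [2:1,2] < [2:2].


23 collections generate NE(X_Σ); each relation:

  {3,4}:  v_{3} + v_{4} = 0 — sig = [2:]
  {6,10}:  v_{6} + v_{10} = 0 — sig = [2:]
  {7,9}:  v_{7} + v_{9} = 0 — sig = [2:]
  {2,4}:  v_{2} + v_{4} = v_{8} — sig = [2:1]
  {2,6}:  v_{2} + v_{6} = v_{7} — sig = [2:1]
  {2,9}:  v_{2} + v_{9} = v_{10} — sig = [2:1]
  {3,8}:  v_{3} + v_{8} = v_{2} — sig = [2:1]
  {7,10}:  v_{7} + v_{10} = v_{2} — sig = [2:1]
  {1,3}:  v_{1} + v_{3} = v_{7} + v_{8} — sig = [2:1,1]
  {1,9}:  v_{1} + v_{9} = v_{4} + v_{8} — sig = [2:1,1]
  {3,5}:  v_{3} + v_{5} = v_{1} + v_{7} — sig = [2:1,1]
  {5,9}:  v_{5} + v_{9} = v_{1} + v_{4} — sig = [2:1,1]
  {5,10}:  v_{5} + v_{10} = v_{1} + v_{8} — sig = [2:1,1]
  {6,8}:  v_{6} + v_{8} = v_{4} + v_{7} — sig = [2:1,1]
  {8,9}:  v_{8} + v_{9} = v_{4} + v_{10} — sig = [2:1,1]
  {2,5}:  v_{2} + v_{5} = v_{1} + v_{7} + v_{8} — sig = [2:1,1,1]
  {1,2}:  v_{1} + v_{2} = v_{7} + 2·v_{8} — sig = [2:1,2]
  {1,10}:  v_{1} + v_{10} = 2·v_{8} — sig = [2:2]
  {5,8}:  v_{5} + v_{8} = 2·v_{1} — sig = [2:2]
  {1,6}:  v_{1} + v_{6} = 2·v_{4} + 2·v_{7} — sig = [2:2,2]
  {5,6}:  v_{5} + v_{6} = 3·v_{4} + 3·v_{7} — sig = [2:3,3]
  {1,4,7}:  v_{1} + v_{4} + v_{7} = v_{5} — sig = [3:1]
  {4,7,8}:  v_{4} + v_{7} + v_{8} = v_{1} — sig = [3:1]

so the primitive-relation signature multiset is
    [2:]
    [2:]
    [2:]
    [2:1]
    [2:1]
    [2:1]
    [2:1]
    [2:1]
    [2:1,1]
    [2:1,1]
    [2:1,1]
    [2:1,1]
    [2:1,1]
    [2:1,1]
    [2:1,1]
    [2:1,1,1]
    [2:1,2]
    [2:2]
    [2:2]
    [2:2,2]
    [2:3,3]
    [3:1]
    [3:1]


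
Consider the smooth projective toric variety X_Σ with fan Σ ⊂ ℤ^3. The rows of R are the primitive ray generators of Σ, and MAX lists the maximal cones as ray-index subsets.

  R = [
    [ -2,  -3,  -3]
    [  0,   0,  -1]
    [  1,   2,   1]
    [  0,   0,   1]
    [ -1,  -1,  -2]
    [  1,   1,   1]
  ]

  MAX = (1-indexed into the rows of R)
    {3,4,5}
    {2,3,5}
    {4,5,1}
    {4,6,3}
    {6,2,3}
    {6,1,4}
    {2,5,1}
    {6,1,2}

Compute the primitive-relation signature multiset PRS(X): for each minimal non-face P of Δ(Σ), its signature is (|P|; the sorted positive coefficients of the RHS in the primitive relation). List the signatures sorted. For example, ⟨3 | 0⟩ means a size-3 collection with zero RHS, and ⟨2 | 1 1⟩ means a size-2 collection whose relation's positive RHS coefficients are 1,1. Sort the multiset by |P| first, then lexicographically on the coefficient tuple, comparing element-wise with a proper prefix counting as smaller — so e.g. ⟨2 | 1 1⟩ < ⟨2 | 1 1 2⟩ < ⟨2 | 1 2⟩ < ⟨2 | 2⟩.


The 3 primitive collections of Σ (r=6, n=3):

  P = {2,4}:  v_{2} + v_{4} = 0 ; sig = ⟨2 | 0⟩
  P = {1,3}:  v_{1} + v_{3} = v_{5} ; sig = ⟨2 | 1⟩
  P = {5,6}:  v_{5} + v_{6} = v_{2} ; sig = ⟨2 | 1⟩

Signatures (|P|; sorted positive RHS coefficients), sorted:
[⟨2 | 0⟩, ⟨2 | 1⟩, ⟨2 | 1⟩]


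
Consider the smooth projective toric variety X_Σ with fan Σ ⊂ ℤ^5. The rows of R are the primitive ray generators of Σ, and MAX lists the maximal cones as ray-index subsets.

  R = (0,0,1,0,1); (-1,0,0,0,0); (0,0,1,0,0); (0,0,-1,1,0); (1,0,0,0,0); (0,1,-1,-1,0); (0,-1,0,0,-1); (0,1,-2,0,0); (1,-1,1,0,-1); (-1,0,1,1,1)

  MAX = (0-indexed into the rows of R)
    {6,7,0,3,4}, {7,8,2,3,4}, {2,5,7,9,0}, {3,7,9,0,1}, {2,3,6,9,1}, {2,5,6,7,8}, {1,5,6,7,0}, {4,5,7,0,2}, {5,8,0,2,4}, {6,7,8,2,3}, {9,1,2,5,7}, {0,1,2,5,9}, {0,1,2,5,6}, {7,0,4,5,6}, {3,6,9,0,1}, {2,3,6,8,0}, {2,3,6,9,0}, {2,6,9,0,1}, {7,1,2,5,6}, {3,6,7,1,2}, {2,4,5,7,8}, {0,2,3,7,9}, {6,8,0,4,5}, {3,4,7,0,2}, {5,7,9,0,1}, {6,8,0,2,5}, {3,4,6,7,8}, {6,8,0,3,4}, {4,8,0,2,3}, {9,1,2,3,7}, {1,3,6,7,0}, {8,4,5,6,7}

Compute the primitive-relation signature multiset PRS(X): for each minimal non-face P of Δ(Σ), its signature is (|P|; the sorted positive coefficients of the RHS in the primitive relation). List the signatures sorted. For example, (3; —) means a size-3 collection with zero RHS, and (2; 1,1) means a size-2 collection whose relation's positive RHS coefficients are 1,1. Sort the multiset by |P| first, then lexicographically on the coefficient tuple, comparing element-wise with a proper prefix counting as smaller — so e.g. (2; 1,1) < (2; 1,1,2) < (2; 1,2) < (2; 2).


|primitive collections| = 12. Relations:

  • {1,4}:  v_{1} + v_{4} = 0 ; sig = (2; —)
  • {3,5}:  v_{3} + v_{5} = v_{7} ; sig = (2; 1)
  • {1,8}:  v_{1} + v_{8} = v_{2} + v_{6} ; sig = (2; 1,1)
  • {4,9}:  v_{4} + v_{9} = v_{0} + v_{2} + v_{3} ; sig = (2; 1,1,1)
  • {8,9}:  v_{8} + v_{9} = v_{0} + 2·v_{2} + v_{3} + v_{6} ; sig = (2; 1,1,1,2)
  • {0,7,8}:  v_{0} + v_{7} + v_{8} = v_{4} ; sig = (3; 1)
  • {2,4,6}:  v_{2} + v_{4} + v_{6} = v_{8} ; sig = (3; 1)
  • {5,6,9}:  v_{5} + v_{6} + v_{9} = v_{1} ; sig = (3; 1)
  • {6,7,9}:  v_{6} + v_{7} + v_{9} = v_{1} + v_{3} ; sig = (3; 1,1)
  • {0,2,6,7}:  v_{0} + v_{2} + v_{6} + v_{7} = 0 ; sig = (4; —)
  • {0,1,2,3}:  v_{0} + v_{1} + v_{2} + v_{3} = v_{9} ; sig = (4; 1)
  • {0,1,2,7}:  v_{0} + v_{1} + v_{2} + v_{7} = v_{5} + v_{9} ; sig = (4; 1,1)

Hence PRS(X_Σ) =
[(2; —), (2; 1), (2; 1,1), (2; 1,1,1), (2; 1,1,1,2), (3; 1), (3; 1), (3; 1), (3; 1,1), (4; —), (4; 1), (4; 1,1)]


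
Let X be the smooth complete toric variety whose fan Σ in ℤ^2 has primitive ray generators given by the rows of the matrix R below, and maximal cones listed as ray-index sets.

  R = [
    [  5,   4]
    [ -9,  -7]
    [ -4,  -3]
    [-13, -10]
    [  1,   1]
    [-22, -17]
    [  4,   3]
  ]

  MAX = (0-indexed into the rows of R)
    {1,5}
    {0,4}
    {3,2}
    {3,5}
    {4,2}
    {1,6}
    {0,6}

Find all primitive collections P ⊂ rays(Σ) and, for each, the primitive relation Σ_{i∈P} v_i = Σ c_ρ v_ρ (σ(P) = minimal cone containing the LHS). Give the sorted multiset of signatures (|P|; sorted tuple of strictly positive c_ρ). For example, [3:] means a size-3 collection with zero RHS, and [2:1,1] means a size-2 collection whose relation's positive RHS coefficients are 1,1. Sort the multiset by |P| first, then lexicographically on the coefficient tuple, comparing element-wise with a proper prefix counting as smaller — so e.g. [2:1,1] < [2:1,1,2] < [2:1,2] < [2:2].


Δ(Σ) — 7 vertices, 14 min non-faces:

  P={2,6}:  v_{2} + v_{6} = 0  so sig = [2:]
  P={0,1}:  v_{0} + v_{1} = v_{2}  so sig = [2:1]
  P={0,2}:  v_{0} + v_{2} = v_{4}  so sig = [2:1]
  P={1,2}:  v_{1} + v_{2} = v_{3}  so sig = [2:1]
  P={1,3}:  v_{1} + v_{3} = v_{5}  so sig = [2:1]
  P={3,6}:  v_{3} + v_{6} = v_{1}  so sig = [2:1]
  P={4,6}:  v_{4} + v_{6} = v_{0}  so sig = [2:1]
  P={0,5}:  v_{0} + v_{5} = v_{2} + v_{3}  so sig = [2:1,1]
  P={4,5}:  v_{4} + v_{5} = 2·v_{2} + v_{3}  so sig = [2:1,2]
  P={0,3}:  v_{0} + v_{3} = 2·v_{2}  so sig = [2:2]
  P={1,4}:  v_{1} + v_{4} = 2·v_{2}  so sig = [2:2]
  P={2,5}:  v_{2} + v_{5} = 2·v_{3}  so sig = [2:2]
  P={5,6}:  v_{5} + v_{6} = 2·v_{1}  so sig = [2:2]
  P={3,4}:  v_{3} + v_{4} = 3·v_{2}  so sig = [2:3]

so the primitive-relation signature multiset is
    |P|=2: 14 collections, coeffs (), (1), (1), (1), (1), (1), (1), (1,1), (1,2), (2), (2), (2), (2), (3)


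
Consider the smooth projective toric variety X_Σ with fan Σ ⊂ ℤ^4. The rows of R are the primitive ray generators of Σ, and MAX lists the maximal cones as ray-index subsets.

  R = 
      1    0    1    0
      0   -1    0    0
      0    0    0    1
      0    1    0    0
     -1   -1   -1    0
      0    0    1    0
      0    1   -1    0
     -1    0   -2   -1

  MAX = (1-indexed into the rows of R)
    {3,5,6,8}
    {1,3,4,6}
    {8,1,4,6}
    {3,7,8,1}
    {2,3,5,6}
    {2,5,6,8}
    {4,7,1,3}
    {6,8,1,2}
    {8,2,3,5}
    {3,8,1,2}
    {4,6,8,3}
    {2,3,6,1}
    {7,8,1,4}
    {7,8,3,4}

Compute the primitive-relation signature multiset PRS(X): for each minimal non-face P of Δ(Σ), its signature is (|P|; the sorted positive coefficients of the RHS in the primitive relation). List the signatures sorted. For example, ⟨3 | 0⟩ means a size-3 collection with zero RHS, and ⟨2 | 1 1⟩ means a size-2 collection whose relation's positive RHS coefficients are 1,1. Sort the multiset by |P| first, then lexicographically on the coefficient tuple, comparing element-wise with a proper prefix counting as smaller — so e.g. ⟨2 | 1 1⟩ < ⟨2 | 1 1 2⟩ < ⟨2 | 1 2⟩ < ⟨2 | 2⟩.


The 9 primitive collections of Σ (r=8, n=4):

  {2,4}:  v_{2} + v_{4} = 0 ; sig = ⟨2 | 0⟩
  {1,5}:  v_{1} + v_{5} = v_{2} ; sig = ⟨2 | 1⟩
  {6,7}:  v_{6} + v_{7} = v_{4} ; sig = ⟨2 | 1⟩
  {5,7}:  v_{5} + v_{7} = v_{3} + v_{8} ; sig = ⟨2 | 1 1⟩
  {2,7}:  v_{2} + v_{7} = v_{1} + v_{3} + v_{8} ; sig = ⟨2 | 1 1 1⟩
  {4,5}:  v_{4} + v_{5} = v_{3} + v_{6} + v_{8} ; sig = ⟨2 | 1 1 1⟩
  {1,3,6,8}:  v_{1} + v_{3} + v_{6} + v_{8} = 0 ; sig = ⟨4 | 0⟩
  {1,3,4,8}:  v_{1} + v_{3} + v_{4} + v_{8} = v_{7} ; sig = ⟨4 | 1⟩
  {2,3,6,8}:  v_{2} + v_{3} + v_{6} + v_{8} = v_{5} ; sig = ⟨4 | 1⟩

so the primitive-relation signature multiset is
    |P|=2: 6 collections, coeffs (), (1), (1), (1,1), (1,1,1), (1,1,1)
    |P|=4: 3 collections, coeffs (), (1), (1)


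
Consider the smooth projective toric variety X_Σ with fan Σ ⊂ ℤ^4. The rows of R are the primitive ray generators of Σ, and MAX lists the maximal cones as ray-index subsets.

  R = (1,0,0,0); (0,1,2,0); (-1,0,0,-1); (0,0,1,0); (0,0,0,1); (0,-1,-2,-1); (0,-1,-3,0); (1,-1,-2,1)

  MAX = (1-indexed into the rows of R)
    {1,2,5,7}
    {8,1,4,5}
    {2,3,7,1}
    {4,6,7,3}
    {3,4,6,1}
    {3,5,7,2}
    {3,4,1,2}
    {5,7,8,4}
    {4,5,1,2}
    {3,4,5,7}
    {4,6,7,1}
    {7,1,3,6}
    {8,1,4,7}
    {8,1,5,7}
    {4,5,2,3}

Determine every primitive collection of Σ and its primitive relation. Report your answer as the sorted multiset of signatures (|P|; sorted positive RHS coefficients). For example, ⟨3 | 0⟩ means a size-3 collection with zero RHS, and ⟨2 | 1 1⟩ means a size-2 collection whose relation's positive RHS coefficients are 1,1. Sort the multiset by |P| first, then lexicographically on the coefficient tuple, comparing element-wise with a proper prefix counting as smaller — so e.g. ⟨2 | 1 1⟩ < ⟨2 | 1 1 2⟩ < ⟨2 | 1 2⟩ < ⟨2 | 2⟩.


Minimal non-faces — 9 found among 8 rays, 15 max cones:

  P={2,6}:  v_{2} + v_{6} = v_{1} + v_{3}  so sig = ⟨2 | 1 1⟩
  P={2,8}:  v_{2} + v_{8} = v_{1} + v_{5}  so sig = ⟨2 | 1 1⟩
  P={3,8}:  v_{3} + v_{8} = v_{4} + v_{7}  so sig = ⟨2 | 1 1⟩
  P={5,6}:  v_{5} + v_{6} = v_{4} + v_{7}  so sig = ⟨2 | 1 1⟩
  P={6,8}:  v_{6} + v_{8} = v_{1} + 2·v_{4} + 2·v_{7}  so sig = ⟨2 | 1 2 2⟩
  P={1,3,5}:  v_{1} + v_{3} + v_{5} = 0  so sig = ⟨3 | 0⟩
  P={2,4,7}:  v_{2} + v_{4} + v_{7} = 0  so sig = ⟨3 | 0⟩
  P={1,3,4,7}:  v_{1} + v_{3} + v_{4} + v_{7} = v_{6}  so sig = ⟨4 | 1⟩
  P={1,4,5,7}:  v_{1} + v_{4} + v_{5} + v_{7} = v_{8}  so sig = ⟨4 | 1⟩

Sorted signature multiset PRS(X):
{ ⟨2 | 1 1⟩ ×4,  ⟨2 | 1 2 2⟩,  ⟨3 | 0⟩ ×2,  ⟨4 | 1⟩ ×2 }


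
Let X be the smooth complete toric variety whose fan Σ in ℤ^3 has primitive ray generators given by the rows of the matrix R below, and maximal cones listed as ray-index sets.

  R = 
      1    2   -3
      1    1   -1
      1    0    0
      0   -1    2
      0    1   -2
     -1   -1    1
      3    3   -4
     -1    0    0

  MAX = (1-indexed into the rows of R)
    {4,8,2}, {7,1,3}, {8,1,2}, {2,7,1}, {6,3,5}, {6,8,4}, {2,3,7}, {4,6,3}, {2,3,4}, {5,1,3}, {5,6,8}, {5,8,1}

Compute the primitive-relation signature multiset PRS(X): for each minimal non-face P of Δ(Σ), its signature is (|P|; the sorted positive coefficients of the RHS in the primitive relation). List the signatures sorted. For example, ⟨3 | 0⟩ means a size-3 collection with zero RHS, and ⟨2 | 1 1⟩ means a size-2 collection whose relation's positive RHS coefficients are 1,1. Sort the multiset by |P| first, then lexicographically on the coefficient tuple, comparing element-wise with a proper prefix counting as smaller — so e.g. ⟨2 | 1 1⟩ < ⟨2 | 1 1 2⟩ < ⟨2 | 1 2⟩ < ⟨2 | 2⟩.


11 minimal non-faces of Δ(Σ) (on 8 rays):

  {2,6}:  v_{2} + v_{6} = 0  ⟹  sig = ⟨2 | 0⟩
  {3,8}:  v_{3} + v_{8} = 0  ⟹  sig = ⟨2 | 0⟩
  {4,5}:  v_{4} + v_{5} = 0  ⟹  sig = ⟨2 | 0⟩
  {1,4}:  v_{1} + v_{4} = v_{2}  ⟹  sig = ⟨2 | 1⟩
  {1,6}:  v_{1} + v_{6} = v_{5}  ⟹  sig = ⟨2 | 1⟩
  {2,5}:  v_{2} + v_{5} = v_{1}  ⟹  sig = ⟨2 | 1⟩
  {6,7}:  v_{6} + v_{7} = v_{1} + v_{3}  ⟹  sig = ⟨2 | 1 1⟩
  {7,8}:  v_{7} + v_{8} = v_{1} + v_{2}  ⟹  sig = ⟨2 | 1 1⟩
  {4,7}:  v_{4} + v_{7} = 2·v_{2} + v_{3}  ⟹  sig = ⟨2 | 1 2⟩
  {5,7}:  v_{5} + v_{7} = 2·v_{1} + v_{3}  ⟹  sig = ⟨2 | 1 2⟩
  {1,2,3}:  v_{1} + v_{2} + v_{3} = v_{7}  ⟹  sig = ⟨3 | 1⟩

so the primitive-relation signature multiset is
    ⟨2 | 0⟩
    ⟨2 | 0⟩
    ⟨2 | 0⟩
    ⟨2 | 1⟩
    ⟨2 | 1⟩
    ⟨2 | 1⟩
    ⟨2 | 1 1⟩
    ⟨2 | 1 1⟩
    ⟨2 | 1 2⟩
    ⟨2 | 1 2⟩
    ⟨3 | 1⟩


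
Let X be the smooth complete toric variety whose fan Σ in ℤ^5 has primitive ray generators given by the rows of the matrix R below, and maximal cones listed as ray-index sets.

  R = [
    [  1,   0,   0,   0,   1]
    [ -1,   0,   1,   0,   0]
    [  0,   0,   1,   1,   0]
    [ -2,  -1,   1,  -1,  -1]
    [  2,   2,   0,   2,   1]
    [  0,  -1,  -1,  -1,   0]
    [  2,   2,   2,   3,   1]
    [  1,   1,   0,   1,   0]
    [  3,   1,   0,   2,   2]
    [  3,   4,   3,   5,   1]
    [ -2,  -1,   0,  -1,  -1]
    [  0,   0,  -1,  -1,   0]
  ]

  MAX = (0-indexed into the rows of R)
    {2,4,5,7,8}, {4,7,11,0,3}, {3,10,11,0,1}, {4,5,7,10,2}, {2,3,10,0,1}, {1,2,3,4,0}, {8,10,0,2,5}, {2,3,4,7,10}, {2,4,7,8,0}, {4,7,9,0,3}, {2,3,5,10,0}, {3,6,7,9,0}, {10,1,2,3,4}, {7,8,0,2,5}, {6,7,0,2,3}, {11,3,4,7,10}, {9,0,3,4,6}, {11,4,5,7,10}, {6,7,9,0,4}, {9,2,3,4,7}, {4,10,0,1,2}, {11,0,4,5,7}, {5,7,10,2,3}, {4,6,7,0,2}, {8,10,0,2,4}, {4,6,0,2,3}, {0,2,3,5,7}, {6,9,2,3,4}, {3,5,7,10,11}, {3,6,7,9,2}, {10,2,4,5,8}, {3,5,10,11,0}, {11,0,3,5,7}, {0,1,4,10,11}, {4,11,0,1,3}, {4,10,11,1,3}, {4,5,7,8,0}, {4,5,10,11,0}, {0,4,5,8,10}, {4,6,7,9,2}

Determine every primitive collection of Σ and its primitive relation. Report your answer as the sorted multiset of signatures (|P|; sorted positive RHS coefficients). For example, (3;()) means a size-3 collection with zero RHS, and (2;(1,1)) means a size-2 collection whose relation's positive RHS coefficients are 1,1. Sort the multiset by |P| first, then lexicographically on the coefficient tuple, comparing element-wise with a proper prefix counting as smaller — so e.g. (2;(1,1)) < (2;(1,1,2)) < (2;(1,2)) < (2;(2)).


Σ has 24 primitive collections:

  • {2,11}:  v_{2} + v_{11} = 0 — sig = (2;())
  • {1,5}:  v_{1} + v_{5} = v_{0} + v_{10} — sig = (2;(1,1))
  • {1,7}:  v_{1} + v_{7} = v_{3} + v_{4} — sig = (2;(1,1))
  • {3,8}:  v_{3} + v_{8} = v_{0} + v_{2} — sig = (2;(1,1))
  • {5,9}:  v_{5} + v_{9} = v_{6} + v_{7} — sig = (2;(1,1))
  • {5,6}:  v_{5} + v_{6} = v_{0} + v_{2} + v_{7} — sig = (2;(1,1,1))
  • {6,10}:  v_{6} + v_{10} = v_{2} + v_{3} + v_{4} — sig = (2;(1,1,1))
  • {8,11}:  v_{8} + v_{11} = v_{0} + v_{4} + v_{5} — sig = (2;(1,1,1))
  • {6,11}:  v_{6} + v_{11} = v_{0} + v_{3} + v_{4} + v_{7} — sig = (2;(1,1,1,1))
  • {8,9}:  v_{8} + v_{9} = v_{0} + v_{2} + v_{4} + v_{6} + v_{7} — sig = (2;(1,1,1,1,1))
  • {1,8}:  v_{1} + v_{8} = 2·v_{0} + v_{2} + v_{4} + v_{10} — sig = (2;(1,1,1,2))
  • {1,6}:  v_{1} + v_{6} = v_{0} + v_{2} + 2·v_{3} + 2·v_{4} — sig = (2;(1,1,2,2))
  • {6,8}:  v_{6} + v_{8} = 2·v_{0} + 2·v_{2} + v_{4} + v_{7} — sig = (2;(1,1,2,2))
  • {9,10}:  v_{9} + v_{10} = v_{2} + 2·v_{3} + 2·v_{4} + v_{7} — sig = (2;(1,1,2,2))
  • {1,9}:  v_{1} + v_{9} = 2·v_{3} + 2·v_{4} + v_{6} — sig = (2;(1,2,2))
  • {9,11}:  v_{9} + v_{11} = v_{0} + 2·v_{3} + 2·v_{4} + 2·v_{7} — sig = (2;(1,2,2,2))
  • {0,7,10}:  v_{0} + v_{7} + v_{10} = 0 — sig = (3;())
  • {3,4,5}:  v_{3} + v_{4} + v_{5} = 0 — sig = (3;())
  • {7,8,10}:  v_{7} + v_{8} + v_{10} = v_{2} + v_{4} + v_{5} — sig = (3;(1,1,1))
  • {0,2,9}:  v_{0} + v_{2} + v_{9} = 2·v_{6} — sig = (3;(2))
  • {0,2,4,5}:  v_{0} + v_{2} + v_{4} + v_{5} = v_{8} — sig = (4;(1))
  • {0,3,4,10}:  v_{0} + v_{3} + v_{4} + v_{10} = v_{1} — sig = (4;(1))
  • {3,4,6,7}:  v_{3} + v_{4} + v_{6} + v_{7} = v_{9} — sig = (4;(1))
  • {0,2,3,4,7}:  v_{0} + v_{2} + v_{3} + v_{4} + v_{7} = v_{6} — sig = (5;(1))

Signatures (|P|; sorted positive RHS coefficients), sorted:
    |P|=2: 16 collections, coeffs (), (1,1), (1,1), (1,1), (1,1), (1,1,1), (1,1,1), (1,1,1), (1,1,1,1), (1,1,1,1,1), (1,1,1,2), (1,1,2,2), (1,1,2,2), (1,1,2,2), (1,2,2), (1,2,2,2)
    |P|=3: 4 collections, coeffs (), (), (1,1,1), (2)
    |P|=4: 3 collections, coeffs (1), (1), (1)
    |P|=5: 1 collection, coeffs (1)


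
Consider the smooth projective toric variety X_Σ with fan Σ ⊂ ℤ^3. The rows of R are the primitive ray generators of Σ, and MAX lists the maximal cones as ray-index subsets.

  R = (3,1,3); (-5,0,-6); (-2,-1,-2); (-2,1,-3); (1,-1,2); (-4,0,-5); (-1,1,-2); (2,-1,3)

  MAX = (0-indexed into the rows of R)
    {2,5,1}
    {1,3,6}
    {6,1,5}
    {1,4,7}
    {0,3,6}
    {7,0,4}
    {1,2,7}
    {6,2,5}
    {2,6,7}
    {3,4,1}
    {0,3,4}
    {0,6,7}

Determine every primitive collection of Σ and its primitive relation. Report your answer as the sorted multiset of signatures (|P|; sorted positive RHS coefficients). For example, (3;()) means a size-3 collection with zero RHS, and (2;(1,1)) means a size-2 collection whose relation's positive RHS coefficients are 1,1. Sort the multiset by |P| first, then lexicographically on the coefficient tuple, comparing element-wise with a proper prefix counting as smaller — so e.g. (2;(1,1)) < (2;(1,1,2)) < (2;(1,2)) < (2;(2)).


Primitive collections (12):

  P = {3,7}:  v_{3} + v_{7} = 0  ⇒ sig = (2;())
  P = {4,6}:  v_{4} + v_{6} = 0  ⇒ sig = (2;())
  P = {0,1}:  v_{0} + v_{1} = v_{3}  ⇒ sig = (2;(1))
  P = {0,5}:  v_{0} + v_{5} = v_{6}  ⇒ sig = (2;(1))
  P = {2,3}:  v_{2} + v_{3} = v_{5}  ⇒ sig = (2;(1))
  P = {5,7}:  v_{5} + v_{7} = v_{2}  ⇒ sig = (2;(1))
  P = {0,2}:  v_{0} + v_{2} = v_{6} + v_{7}  ⇒ sig = (2;(1,1))
  P = {3,5}:  v_{3} + v_{5} = v_{1} + v_{6}  ⇒ sig = (2;(1,1))
  P = {4,5}:  v_{4} + v_{5} = v_{1} + v_{7}  ⇒ sig = (2;(1,1))
  P = {2,4}:  v_{2} + v_{4} = v_{1} + 2·v_{7}  ⇒ sig = (2;(1,2))
  P = {1,6,7}:  v_{1} + v_{6} + v_{7} = v_{5}  ⇒ sig = (3;(1))
  P = {1,2,6}:  v_{1} + v_{2} + v_{6} = 2·v_{5}  ⇒ sig = (3;(2))

Sorted signature multiset PRS(X):
    |P|=2: 10 collections, coeffs (), (), (1), (1), (1), (1), (1,1), (1,1), (1,1), (1,2)
    |P|=3: 2 collections, coeffs (1), (2)
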